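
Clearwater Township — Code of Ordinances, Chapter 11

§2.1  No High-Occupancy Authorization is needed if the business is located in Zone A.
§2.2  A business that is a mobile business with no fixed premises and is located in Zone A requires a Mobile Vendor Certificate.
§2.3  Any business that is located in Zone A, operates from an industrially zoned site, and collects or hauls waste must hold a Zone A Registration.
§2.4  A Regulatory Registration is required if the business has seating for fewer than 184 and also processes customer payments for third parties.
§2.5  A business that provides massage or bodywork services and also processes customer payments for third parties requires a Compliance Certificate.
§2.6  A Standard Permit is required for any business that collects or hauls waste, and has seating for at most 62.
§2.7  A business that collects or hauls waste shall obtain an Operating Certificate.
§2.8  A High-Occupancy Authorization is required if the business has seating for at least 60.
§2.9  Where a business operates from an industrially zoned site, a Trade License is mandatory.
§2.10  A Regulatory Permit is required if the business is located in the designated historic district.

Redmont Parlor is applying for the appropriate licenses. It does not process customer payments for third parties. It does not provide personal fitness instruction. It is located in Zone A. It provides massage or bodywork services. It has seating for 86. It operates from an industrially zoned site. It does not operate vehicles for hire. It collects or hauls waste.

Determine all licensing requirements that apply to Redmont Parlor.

Operating Certificate, Trade License, Zone A Registration

§2.1 is located in Zone A → exempt from High-Occupancy Authorization.
§2.2 operates from an industrially zoned site (not: is a mobile business with no fixed premises); is located in Zone A → Mobile Vendor Certificate not required.
§2.3 is located in Zone A; operates from an industrially zoned site; collects or hauls waste → Zone A Registration required.
§2.4 seating 86 < 184; does not process customer payments for third parties → Regulatory Registration not required.
§2.5 provides massage or bodywork services; does not process customer payments for third parties → Compliance Certificate not required.
§2.6 collects or hauls waste; seating 86 > 62 → Standard Permit not required.
§2.7 collects or hauls waste → Operating Certificate required.
§2.8 seating 86 ≥ 60 → High-Occupancy Authorization required.
§2.9 operates from an industrially zoned site → Trade License required.
§2.10 is located in Zone A (not: is located in the designated historic district) → Regulatory Permit not required.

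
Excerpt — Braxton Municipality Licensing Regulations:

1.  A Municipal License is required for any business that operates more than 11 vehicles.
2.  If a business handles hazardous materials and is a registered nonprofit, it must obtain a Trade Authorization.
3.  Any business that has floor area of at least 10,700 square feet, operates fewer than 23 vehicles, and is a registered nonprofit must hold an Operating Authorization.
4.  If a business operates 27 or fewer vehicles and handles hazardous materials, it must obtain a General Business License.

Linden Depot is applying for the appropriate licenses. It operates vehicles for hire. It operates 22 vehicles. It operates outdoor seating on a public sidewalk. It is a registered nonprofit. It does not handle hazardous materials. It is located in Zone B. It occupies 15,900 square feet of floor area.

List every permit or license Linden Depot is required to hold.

Municipal License, Operating Authorization

1. vehicles 22 > 11 → Municipal License required.
2. does not handle hazardous materials; is a registered nonprofit → Trade Authorization not required.
3. floor area 15,900 square feet ≥ 10,700 square feet; vehicles 22 < 23; is a registered nonprofit → Operating Authorization required.
4. vehicles 22 ≤ 27; does not handle hazardous materials → General Business License not required.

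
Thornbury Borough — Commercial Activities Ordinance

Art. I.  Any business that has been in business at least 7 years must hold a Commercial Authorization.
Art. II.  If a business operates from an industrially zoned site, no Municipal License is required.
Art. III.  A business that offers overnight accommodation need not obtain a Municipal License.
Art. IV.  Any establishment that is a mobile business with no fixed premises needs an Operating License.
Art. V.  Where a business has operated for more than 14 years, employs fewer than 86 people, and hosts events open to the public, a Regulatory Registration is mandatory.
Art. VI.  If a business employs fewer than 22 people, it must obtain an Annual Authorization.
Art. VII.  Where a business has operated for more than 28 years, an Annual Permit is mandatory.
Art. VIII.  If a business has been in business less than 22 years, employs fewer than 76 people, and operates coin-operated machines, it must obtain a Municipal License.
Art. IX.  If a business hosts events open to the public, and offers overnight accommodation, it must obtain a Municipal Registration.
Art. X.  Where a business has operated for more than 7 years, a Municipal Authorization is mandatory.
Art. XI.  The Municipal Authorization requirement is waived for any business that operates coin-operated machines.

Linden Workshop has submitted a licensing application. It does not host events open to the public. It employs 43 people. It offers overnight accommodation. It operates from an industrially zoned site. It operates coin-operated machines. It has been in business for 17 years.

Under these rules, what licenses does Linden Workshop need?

Art. I. years in business 17 ≥ 7 → Commercial Authorization required.
Art. II. operates from an industrially zoned site → exempt from Municipal License.
Art. III. offers overnight accommodation → exempt from Municipal License.
Art. IV. operates from an industrially zoned site (not: is a mobile business with no fixed premises) → Operating License not required.
Art. V. years in business 17 > 14; employees 43 < 86; does not host events open to the public → Regulatory Registration not required.
Art. VI. employees 43 ≥ 22 → Annual Authorization not required.
Art. VII. years in business 17 ≤ 28 → Annual Permit not required.
Art. VIII. years in business 17 < 22; employees 43 < 76; operates coin-operated machines → Municipal License required.
Art. IX. does not host events open to the public; offers overnight accommodation → Municipal Registration not required.
Art. X. years in business 17 > 7 → Municipal Authorization required.
Art. XI. operates coin-operated machines → exempt from Municipal Authorization.

Commercial Authorization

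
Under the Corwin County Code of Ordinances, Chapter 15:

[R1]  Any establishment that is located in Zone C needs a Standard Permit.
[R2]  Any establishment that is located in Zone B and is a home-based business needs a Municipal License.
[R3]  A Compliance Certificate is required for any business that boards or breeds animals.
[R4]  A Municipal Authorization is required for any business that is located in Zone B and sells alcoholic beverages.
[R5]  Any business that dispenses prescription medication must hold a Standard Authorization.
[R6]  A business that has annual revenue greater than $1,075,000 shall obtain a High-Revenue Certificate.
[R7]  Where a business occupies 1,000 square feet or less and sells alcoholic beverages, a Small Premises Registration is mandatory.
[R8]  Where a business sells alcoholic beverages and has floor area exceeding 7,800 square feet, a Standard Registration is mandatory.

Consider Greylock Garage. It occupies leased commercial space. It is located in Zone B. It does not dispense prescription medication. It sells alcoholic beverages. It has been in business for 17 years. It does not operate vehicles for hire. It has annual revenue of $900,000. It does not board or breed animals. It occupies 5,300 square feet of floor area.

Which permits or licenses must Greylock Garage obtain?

[R1] is located in Zone B (not: is located in Zone C) → Standard Permit not required.
[R2] is located in Zone B; occupies leased commercial space (not: is a home-based business) → Municipal License not required.
[R3] does not board or breed animals → Compliance Certificate not required.
[R4] is located in Zone B; sells alcoholic beverages → Municipal Authorization required.
[R5] does not dispense prescription medication → Standard Authorization not required.
[R6] revenue $900,000 ≤ $1,075,000 → High-Revenue Certificate not required.
[R7] floor area 5,300 square feet > 1,000 square feet; sells alcoholic beverages → Small Premises Registration not required.
[R8] sells alcoholic beverages; floor area 5,300 square feet ≤ 7,800 square feet → Standard Registration not required.

Municipal Authorization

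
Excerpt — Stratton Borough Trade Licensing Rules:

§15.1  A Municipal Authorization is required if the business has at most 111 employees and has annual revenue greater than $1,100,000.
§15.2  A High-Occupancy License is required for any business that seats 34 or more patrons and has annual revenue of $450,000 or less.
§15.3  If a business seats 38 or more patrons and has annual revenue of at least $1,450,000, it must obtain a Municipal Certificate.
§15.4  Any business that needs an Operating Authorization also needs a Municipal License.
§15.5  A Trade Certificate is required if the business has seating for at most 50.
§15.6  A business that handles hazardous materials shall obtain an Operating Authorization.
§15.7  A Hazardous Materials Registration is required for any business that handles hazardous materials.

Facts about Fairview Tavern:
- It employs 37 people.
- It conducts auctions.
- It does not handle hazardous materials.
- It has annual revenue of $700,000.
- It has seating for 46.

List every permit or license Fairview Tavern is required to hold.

§15.1 employees 37 ≤ 111; revenue $700,000 ≤ $1,100,000 → Municipal Authorization not required.
§15.2 seating 46 ≥ 34; revenue $700,000 > $450,000 → High-Occupancy License not required.
§15.3 seating 46 ≥ 38; revenue $700,000 < $1,450,000 → Municipal Certificate not required.
§15.4 Operating Authorization is not required → no effect.
§15.5 seating 46 ≤ 50 → Trade Certificate required.
§15.6 does not handle hazardous materials → Operating Authorization not required.
§15.7 does not handle hazardous materials → Hazardous Materials Registration not required.

Trade Certificate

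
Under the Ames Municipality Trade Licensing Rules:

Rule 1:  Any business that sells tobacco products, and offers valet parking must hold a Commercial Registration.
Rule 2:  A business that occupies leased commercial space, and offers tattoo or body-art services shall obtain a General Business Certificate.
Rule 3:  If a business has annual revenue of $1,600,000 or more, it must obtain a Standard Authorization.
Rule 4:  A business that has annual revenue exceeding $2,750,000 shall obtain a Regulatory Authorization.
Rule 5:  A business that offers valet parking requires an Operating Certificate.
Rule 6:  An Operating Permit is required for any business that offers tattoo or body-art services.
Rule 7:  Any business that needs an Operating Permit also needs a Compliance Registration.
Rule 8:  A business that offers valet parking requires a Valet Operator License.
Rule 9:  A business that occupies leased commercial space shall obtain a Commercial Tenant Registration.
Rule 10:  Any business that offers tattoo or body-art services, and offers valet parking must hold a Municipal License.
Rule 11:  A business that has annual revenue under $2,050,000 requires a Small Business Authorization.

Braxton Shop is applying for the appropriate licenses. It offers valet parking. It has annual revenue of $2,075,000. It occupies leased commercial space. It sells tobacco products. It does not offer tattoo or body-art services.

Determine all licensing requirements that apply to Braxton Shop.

Commercial Registration, Commercial Tenant Registration, Operating Certificate, Standard Authorization, Valet Operator License

Rule 1: sells tobacco products; offers valet parking → Commercial Registration required.
Rule 2: occupies leased commercial space; does not offer tattoo or body-art services → General Business Certificate not required.
Rule 3: revenue $2,075,000 ≥ $1,600,000 → Standard Authorization required.
Rule 4: revenue $2,075,000 ≤ $2,750,000 → Regulatory Authorization not required.
Rule 5: offers valet parking → Operating Certificate required.
Rule 6: does not offer tattoo or body-art services → Operating Permit not required.
Rule 7: Operating Permit is not required → no effect.
Rule 8: offers valet parking → Valet Operator License required.
Rule 9: occupies leased commercial space → Commercial Tenant Registration required.
Rule 10: does not offer tattoo or body-art services; offers valet parking → Municipal License not required.
Rule 11: revenue $2,075,000 ≥ $2,050,000 → Small Business Authorization not required.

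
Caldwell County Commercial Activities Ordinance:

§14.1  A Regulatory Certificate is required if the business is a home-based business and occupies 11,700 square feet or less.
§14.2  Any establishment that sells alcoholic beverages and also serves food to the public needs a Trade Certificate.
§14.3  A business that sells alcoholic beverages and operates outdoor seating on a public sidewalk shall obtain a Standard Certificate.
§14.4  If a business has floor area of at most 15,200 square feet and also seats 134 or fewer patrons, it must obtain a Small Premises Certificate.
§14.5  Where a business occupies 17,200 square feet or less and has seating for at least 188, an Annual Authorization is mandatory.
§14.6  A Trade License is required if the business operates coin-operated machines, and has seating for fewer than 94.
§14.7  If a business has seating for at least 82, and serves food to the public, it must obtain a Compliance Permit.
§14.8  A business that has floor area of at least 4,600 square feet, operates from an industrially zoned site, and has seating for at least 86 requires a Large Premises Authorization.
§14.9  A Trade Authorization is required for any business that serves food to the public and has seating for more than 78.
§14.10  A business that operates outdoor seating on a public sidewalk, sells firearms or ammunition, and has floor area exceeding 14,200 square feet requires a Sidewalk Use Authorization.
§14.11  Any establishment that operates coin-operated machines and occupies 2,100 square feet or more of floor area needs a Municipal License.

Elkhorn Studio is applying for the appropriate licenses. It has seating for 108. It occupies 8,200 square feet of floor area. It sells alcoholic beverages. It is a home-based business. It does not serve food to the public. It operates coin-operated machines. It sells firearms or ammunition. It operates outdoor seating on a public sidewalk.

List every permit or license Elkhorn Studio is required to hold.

Municipal License, Regulatory Certificate, Small Premises Certificate, Standard Certificate

§14.1 is a home-based business; floor area 8,200 square feet ≤ 11,700 square feet → Regulatory Certificate required.
§14.2 sells alcoholic beverages; does not serve food to the public → Trade Certificate not required.
§14.3 sells alcoholic beverages; operates outdoor seating on a public sidewalk → Standard Certificate required.
§14.4 floor area 8,200 square feet ≤ 15,200 square feet; seating 108 ≤ 134 → Small Premises Certificate required.
§14.5 floor area 8,200 square feet ≤ 17,200 square feet; seating 108 < 188 → Annual Authorization not required.
§14.6 operates coin-operated machines; seating 108 ≥ 94 → Trade License not required.
§14.7 seating 108 ≥ 82; does not serve food to the public → Compliance Permit not required.
§14.8 floor area 8,200 square feet ≥ 4,600 square feet; is a home-based business (not: operates from an industrially zoned site); seating 108 ≥ 86 → Large Premises Authorization not required.
§14.9 does not serve food to the public; seating 108 > 78 → Trade Authorization not required.
§14.10 operates outdoor seating on a public sidewalk; sells firearms or ammunition; floor area 8,200 square feet ≤ 14,200 square feet → Sidewalk Use Authorization not required.
§14.11 operates coin-operated machines; floor area 8,200 square feet ≥ 2,100 square feet → Municipal License required.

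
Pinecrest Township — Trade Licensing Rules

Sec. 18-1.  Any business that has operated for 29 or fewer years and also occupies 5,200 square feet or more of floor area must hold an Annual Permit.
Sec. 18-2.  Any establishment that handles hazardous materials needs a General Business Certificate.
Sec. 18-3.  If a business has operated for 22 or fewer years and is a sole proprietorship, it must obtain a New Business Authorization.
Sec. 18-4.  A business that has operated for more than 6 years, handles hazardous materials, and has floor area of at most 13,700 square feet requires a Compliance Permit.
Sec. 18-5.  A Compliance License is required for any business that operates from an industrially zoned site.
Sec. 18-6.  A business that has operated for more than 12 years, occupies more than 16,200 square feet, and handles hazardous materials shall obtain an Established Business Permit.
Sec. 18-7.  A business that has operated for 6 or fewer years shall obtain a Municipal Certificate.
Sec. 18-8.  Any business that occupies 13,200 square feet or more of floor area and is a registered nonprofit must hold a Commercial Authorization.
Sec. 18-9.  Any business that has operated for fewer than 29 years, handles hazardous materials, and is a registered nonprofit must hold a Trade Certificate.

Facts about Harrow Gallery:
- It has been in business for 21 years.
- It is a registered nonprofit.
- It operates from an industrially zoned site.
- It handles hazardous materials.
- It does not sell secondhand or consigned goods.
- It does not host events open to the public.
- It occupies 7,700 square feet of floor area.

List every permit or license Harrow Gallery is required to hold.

Sec. 18-1. years in business 21 ≤ 29; floor area 7,700 square feet ≥ 5,200 square feet → Annual Permit required.
Sec. 18-2. handles hazardous materials → General Business Certificate required.
Sec. 18-3. years in business 21 ≤ 22; is a registered nonprofit (not: is a sole proprietorship) → New Business Authorization not required.
Sec. 18-4. years in business 21 > 6; handles hazardous materials; floor area 7,700 square feet ≤ 13,700 square feet → Compliance Permit required.
Sec. 18-5. operates from an industrially zoned site → Compliance License required.
Sec. 18-6. years in business 21 > 12; floor area 7,700 square feet ≤ 16,200 square feet; handles hazardous materials → Established Business Permit not required.
Sec. 18-7. years in business 21 > 6 → Municipal Certificate not required.
Sec. 18-8. floor area 7,700 square feet < 13,200 square feet; is a registered nonprofit → Commercial Authorization not required.
Sec. 18-9. years in business 21 < 29; handles hazardous materials; is a registered nonprofit → Trade Certificate required.

Annual Permit, Compliance License, Compliance Permit, General Business Certificate, Trade Certificate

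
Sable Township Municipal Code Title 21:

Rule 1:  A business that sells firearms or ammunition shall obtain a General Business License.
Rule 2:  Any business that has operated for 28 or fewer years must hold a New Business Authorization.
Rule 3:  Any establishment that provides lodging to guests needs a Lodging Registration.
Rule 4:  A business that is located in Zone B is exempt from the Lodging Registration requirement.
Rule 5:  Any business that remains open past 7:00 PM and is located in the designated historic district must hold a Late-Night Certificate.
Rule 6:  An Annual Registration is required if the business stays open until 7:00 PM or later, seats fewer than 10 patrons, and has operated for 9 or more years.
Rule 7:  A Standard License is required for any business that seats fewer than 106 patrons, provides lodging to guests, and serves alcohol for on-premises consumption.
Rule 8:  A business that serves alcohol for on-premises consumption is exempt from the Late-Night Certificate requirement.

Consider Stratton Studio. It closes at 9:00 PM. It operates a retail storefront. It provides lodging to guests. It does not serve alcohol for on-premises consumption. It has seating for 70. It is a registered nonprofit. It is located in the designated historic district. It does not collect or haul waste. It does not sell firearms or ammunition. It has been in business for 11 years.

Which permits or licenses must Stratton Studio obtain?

Late-Night Certificate, Lodging Registration, New Business Authorization

Rule 1: does not sell firearms or ammunition → General Business License not required.
Rule 2: years in business 11 ≤ 28 → New Business Authorization required.
Rule 3: provides lodging to guests → Lodging Registration required.
Rule 4: is located in the designated historic district (not: is located in Zone B) → Lodging Registration exemption does not apply.
Rule 5: closes 9:00 PM, after 7:00 PM; is located in the designated historic district → Late-Night Certificate required.
Rule 6: closes 9:00 PM, after 7:00 PM; seating 70 ≥ 10; years in business 11 ≥ 9 → Annual Registration not required.
Rule 7: seating 70 < 106; provides lodging to guests; does not serve alcohol for on-premises consumption → Standard License not required.
Rule 8: does not serve alcohol for on-premises consumption → Late-Night Certificate exemption does not apply.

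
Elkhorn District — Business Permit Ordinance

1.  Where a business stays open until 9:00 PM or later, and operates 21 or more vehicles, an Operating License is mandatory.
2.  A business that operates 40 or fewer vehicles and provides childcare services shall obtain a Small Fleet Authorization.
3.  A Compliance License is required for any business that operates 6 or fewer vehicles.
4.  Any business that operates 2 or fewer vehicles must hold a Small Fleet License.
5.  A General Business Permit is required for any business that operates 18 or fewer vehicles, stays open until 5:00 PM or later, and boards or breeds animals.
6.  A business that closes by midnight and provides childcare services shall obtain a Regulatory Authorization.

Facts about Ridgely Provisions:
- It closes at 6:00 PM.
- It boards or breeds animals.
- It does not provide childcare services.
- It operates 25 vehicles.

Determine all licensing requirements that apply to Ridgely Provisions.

None

1. closes 6:00 PM, at/before 9:00 PM; vehicles 25 ≥ 21 → Operating License not required.
2. vehicles 25 ≤ 40; does not provide childcare services → Small Fleet Authorization not required.
3. vehicles 25 > 6 → Compliance License not required.
4. vehicles 25 > 2 → Small Fleet License not required.
5. vehicles 25 > 18; closes 6:00 PM, after 5:00 PM; boards or breeds animals → General Business Permit not required.
6. closes 6:00 PM, at/before midnight; does not provide childcare services → Regulatory Authorization not required.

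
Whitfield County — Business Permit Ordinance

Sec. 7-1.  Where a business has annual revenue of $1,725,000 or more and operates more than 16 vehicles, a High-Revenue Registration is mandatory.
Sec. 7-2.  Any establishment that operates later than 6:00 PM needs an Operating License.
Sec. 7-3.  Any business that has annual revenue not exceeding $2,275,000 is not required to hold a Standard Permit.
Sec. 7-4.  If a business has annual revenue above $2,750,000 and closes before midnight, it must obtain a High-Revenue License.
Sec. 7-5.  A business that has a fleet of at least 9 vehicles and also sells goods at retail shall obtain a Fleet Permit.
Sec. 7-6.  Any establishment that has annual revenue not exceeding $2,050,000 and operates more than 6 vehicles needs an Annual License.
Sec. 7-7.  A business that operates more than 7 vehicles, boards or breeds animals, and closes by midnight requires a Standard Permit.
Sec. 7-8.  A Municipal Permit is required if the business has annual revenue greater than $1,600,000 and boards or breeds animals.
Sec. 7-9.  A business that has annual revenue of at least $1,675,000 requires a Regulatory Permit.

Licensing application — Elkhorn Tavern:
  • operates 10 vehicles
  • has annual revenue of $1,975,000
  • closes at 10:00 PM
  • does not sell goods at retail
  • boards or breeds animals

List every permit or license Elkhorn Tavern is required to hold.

Annual License, Municipal Permit, Operating License, Regulatory Permit

Sec. 7-1. revenue $1,975,000 ≥ $1,725,000; vehicles 10 ≤ 16 → High-Revenue Registration not required.
Sec. 7-2. closes 10:00 PM, after 6:00 PM → Operating License required.
Sec. 7-3. revenue $1,975,000 ≤ $2,275,000 → exempt from Standard Permit.
Sec. 7-4. revenue $1,975,000 ≤ $2,750,000; closes 10:00 PM, at/before midnight → High-Revenue License not required.
Sec. 7-5. vehicles 10 ≥ 9; does not sell goods at retail → Fleet Permit not required.
Sec. 7-6. revenue $1,975,000 ≤ $2,050,000; vehicles 10 > 6 → Annual License required.
Sec. 7-7. vehicles 10 > 7; boards or breeds animals; closes 10:00 PM, at/before midnight → Standard Permit required.
Sec. 7-8. revenue $1,975,000 > $1,600,000; boards or breeds animals → Municipal Permit required.
Sec. 7-9. revenue $1,975,000 ≥ $1,675,000 → Regulatory Permit required.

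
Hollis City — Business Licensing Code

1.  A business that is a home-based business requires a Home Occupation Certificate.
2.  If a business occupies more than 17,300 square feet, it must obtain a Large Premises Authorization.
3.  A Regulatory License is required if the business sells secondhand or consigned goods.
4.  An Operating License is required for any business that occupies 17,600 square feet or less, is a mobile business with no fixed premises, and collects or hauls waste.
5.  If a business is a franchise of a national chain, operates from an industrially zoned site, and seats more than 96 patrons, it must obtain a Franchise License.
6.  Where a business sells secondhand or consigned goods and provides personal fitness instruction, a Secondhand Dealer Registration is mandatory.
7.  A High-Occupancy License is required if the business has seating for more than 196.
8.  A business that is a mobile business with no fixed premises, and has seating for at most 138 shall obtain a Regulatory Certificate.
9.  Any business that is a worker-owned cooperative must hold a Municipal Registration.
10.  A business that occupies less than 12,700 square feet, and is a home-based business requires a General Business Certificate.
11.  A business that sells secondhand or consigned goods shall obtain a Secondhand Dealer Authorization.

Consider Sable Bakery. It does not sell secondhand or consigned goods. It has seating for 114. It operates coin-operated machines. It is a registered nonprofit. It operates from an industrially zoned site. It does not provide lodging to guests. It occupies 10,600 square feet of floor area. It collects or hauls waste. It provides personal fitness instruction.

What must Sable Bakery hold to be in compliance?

None

1. operates from an industrially zoned site (not: is a home-based business) → Home Occupation Certificate not required.
2. floor area 10,600 square feet ≤ 17,300 square feet → Large Premises Authorization not required.
3. does not sell secondhand or consigned goods → Regulatory License not required.
4. floor area 10,600 square feet ≤ 17,600 square feet; operates from an industrially zoned site (not: is a mobile business with no fixed premises); collects or hauls waste → Operating License not required.
5. is a registered nonprofit (not: is a franchise of a national chain); operates from an industrially zoned site; seating 114 > 96 → Franchise License not required.
6. does not sell secondhand or consigned goods; provides personal fitness instruction → Secondhand Dealer Registration not required.
7. seating 114 ≤ 196 → High-Occupancy License not required.
8. operates from an industrially zoned site (not: is a mobile business with no fixed premises); seating 114 ≤ 138 → Regulatory Certificate not required.
9. is a registered nonprofit (not: is a worker-owned cooperative) → Municipal Registration not required.
10. floor area 10,600 square feet < 12,700 square feet; operates from an industrially zoned site (not: is a home-based business) → General Business Certificate not required.
11. does not sell secondhand or consigned goods → Secondhand Dealer Authorization not required.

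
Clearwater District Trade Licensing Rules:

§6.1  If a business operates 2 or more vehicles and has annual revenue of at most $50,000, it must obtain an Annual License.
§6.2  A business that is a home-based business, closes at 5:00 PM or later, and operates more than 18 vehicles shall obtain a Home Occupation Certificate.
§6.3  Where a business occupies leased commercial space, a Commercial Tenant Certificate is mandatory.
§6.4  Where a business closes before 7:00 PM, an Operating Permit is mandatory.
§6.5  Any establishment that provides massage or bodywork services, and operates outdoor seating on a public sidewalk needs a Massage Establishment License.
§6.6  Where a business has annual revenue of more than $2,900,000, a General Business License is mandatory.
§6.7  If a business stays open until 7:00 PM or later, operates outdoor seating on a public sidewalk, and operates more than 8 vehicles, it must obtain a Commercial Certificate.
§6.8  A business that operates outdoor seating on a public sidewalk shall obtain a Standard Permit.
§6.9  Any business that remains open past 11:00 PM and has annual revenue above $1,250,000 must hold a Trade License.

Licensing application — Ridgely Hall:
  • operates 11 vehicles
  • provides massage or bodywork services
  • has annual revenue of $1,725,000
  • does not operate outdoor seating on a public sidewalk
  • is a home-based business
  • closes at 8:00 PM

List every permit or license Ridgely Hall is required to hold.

None

§6.1 vehicles 11 ≥ 2; revenue $1,725,000 > $50,000 → Annual License not required.
§6.2 is a home-based business; closes 8:00 PM, after 5:00 PM; vehicles 11 ≤ 18 → Home Occupation Certificate not required.
§6.3 is a home-based business (not: occupies leased commercial space) → Commercial Tenant Certificate not required.
§6.4 closes 8:00 PM, after 7:00 PM → Operating Permit not required.
§6.5 provides massage or bodywork services; does not operate outdoor seating on a public sidewalk → Massage Establishment License not required.
§6.6 revenue $1,725,000 ≤ $2,900,000 → General Business License not required.
§6.7 closes 8:00 PM, after 7:00 PM; does not operate outdoor seating on a public sidewalk; vehicles 11 > 8 → Commercial Certificate not required.
§6.8 does not operate outdoor seating on a public sidewalk → Standard Permit not required.
§6.9 closes 8:00 PM, at/before 11:00 PM; revenue $1,725,000 > $1,250,000 → Trade License not required.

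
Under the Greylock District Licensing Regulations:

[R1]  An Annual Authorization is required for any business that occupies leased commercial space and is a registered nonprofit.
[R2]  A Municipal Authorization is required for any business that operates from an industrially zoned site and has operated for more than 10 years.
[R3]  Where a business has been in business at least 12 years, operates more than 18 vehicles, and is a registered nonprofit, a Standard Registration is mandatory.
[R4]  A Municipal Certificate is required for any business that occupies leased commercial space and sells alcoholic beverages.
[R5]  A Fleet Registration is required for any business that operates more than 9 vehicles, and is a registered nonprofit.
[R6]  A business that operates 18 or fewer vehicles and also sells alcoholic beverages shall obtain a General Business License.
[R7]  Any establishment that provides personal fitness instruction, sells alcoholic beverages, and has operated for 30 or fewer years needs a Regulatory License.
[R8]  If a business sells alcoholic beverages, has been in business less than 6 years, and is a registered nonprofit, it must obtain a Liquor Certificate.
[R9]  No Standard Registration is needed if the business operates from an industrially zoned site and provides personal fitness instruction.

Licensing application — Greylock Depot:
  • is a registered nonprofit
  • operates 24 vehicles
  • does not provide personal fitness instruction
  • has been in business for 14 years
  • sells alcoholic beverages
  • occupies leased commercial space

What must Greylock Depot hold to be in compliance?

Annual Authorization, Fleet Registration, Municipal Certificate, Standard Registration

[R1] occupies leased commercial space; is a registered nonprofit → Annual Authorization required.
[R2] occupies leased commercial space (not: operates from an industrially zoned site); years in business 14 > 10 → Municipal Authorization not required.
[R3] years in business 14 ≥ 12; vehicles 24 > 18; is a registered nonprofit → Standard Registration required.
[R4] occupies leased commercial space; sells alcoholic beverages → Municipal Certificate required.
[R5] vehicles 24 > 9; is a registered nonprofit → Fleet Registration required.
[R6] vehicles 24 > 18; sells alcoholic beverages → General Business License not required.
[R7] does not provide personal fitness instruction; sells alcoholic beverages; years in business 14 ≤ 30 → Regulatory License not required.
[R8] sells alcoholic beverages; years in business 14 ≥ 6; is a registered nonprofit → Liquor Certificate not required.
[R9] occupies leased commercial space (not: operates from an industrially zoned site); does not provide personal fitness instruction → Standard Registration exemption does not apply.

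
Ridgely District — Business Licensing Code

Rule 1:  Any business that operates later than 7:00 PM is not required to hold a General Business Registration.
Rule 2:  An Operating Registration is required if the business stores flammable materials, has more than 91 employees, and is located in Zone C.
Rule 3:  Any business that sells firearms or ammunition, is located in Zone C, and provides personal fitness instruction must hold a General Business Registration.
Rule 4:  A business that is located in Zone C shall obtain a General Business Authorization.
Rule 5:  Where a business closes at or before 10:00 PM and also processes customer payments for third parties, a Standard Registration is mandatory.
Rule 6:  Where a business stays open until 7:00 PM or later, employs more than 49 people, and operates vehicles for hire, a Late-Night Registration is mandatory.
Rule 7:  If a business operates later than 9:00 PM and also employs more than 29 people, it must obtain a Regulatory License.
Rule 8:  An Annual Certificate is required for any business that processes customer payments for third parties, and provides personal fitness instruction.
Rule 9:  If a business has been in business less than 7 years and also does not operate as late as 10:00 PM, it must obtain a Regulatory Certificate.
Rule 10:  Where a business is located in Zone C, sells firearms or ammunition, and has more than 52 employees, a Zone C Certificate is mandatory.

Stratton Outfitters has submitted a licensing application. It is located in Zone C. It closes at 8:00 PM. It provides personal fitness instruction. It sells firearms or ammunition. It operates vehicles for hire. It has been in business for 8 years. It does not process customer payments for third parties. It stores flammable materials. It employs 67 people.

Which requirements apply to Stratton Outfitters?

Rule 1: closes 8:00 PM, after 7:00 PM → exempt from General Business Registration.
Rule 2: stores flammable materials; employees 67 ≤ 91; is located in Zone C → Operating Registration not required.
Rule 3: sells firearms or ammunition; is located in Zone C; provides personal fitness instruction → General Business Registration required.
Rule 4: is located in Zone C → General Business Authorization required.
Rule 5: closes 8:00 PM, at/before 10:00 PM; does not process customer payments for third parties → Standard Registration not required.
Rule 6: closes 8:00 PM, after 7:00 PM; employees 67 > 49; operates vehicles for hire → Late-Night Registration required.
Rule 7: closes 8:00 PM, at/before 9:00 PM; employees 67 > 29 → Regulatory License not required.
Rule 8: does not process customer payments for third parties; provides personal fitness instruction → Annual Certificate not required.
Rule 9: years in business 8 ≥ 7; closes 8:00 PM, at/before 10:00 PM → Regulatory Certificate not required.
Rule 10: is located in Zone C; sells firearms or ammunition; employees 67 > 52 → Zone C Certificate required.

General Business Authorization, Late-Night Registration, Zone C Certificate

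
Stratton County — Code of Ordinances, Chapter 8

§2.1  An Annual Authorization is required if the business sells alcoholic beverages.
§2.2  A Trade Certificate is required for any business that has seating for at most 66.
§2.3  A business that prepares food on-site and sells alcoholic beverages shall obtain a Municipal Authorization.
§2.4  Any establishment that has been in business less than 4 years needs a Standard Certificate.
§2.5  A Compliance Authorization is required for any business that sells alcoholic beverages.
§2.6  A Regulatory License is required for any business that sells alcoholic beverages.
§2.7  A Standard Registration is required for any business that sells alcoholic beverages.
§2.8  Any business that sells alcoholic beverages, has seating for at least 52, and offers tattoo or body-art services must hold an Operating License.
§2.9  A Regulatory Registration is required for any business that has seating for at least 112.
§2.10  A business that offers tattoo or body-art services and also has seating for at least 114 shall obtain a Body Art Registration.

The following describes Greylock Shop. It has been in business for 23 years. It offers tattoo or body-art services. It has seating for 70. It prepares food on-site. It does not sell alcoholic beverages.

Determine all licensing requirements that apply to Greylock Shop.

None

§2.1 does not sell alcoholic beverages → Annual Authorization not required.
§2.2 seating 70 > 66 → Trade Certificate not required.
§2.3 prepares food on-site; does not sell alcoholic beverages → Municipal Authorization not required.
§2.4 years in business 23 ≥ 4 → Standard Certificate not required.
§2.5 does not sell alcoholic beverages → Compliance Authorization not required.
§2.6 does not sell alcoholic beverages → Regulatory License not required.
§2.7 does not sell alcoholic beverages → Standard Registration not required.
§2.8 does not sell alcoholic beverages; seating 70 ≥ 52; offers tattoo or body-art services → Operating License not required.
§2.9 seating 70 < 112 → Regulatory Registration not required.
§2.10 offers tattoo or body-art services; seating 70 < 114 → Body Art Registration not required.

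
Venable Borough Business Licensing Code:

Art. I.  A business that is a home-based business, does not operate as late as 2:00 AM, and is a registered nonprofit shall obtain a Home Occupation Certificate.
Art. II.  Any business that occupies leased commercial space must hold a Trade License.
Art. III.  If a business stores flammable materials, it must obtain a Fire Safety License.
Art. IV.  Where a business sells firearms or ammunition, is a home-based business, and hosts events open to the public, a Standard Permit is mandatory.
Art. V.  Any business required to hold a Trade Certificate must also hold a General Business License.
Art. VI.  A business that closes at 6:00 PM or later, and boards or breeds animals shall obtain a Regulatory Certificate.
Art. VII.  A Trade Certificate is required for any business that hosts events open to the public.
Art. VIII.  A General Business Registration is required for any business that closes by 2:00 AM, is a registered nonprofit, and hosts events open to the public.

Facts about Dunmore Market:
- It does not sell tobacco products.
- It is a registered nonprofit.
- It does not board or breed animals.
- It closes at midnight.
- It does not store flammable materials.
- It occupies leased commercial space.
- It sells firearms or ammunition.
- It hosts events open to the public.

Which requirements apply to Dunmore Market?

Art. I. occupies leased commercial space (not: is a home-based business); closes midnight, at/before 2:00 AM; is a registered nonprofit → Home Occupation Certificate not required.
Art. II. occupies leased commercial space → Trade License required.
Art. III. does not store flammable materials → Fire Safety License not required.
Art. IV. sells firearms or ammunition; occupies leased commercial space (not: is a home-based business); hosts events open to the public → Standard Permit not required.
Art. V. Trade Certificate is required → General Business License also required.
Art. VI. closes midnight, after 6:00 PM; does not board or breed animals → Regulatory Certificate not required.
Art. VII. hosts events open to the public → Trade Certificate required.
Art. VIII. closes midnight, at/before 2:00 AM; is a registered nonprofit; hosts events open to the public → General Business Registration required.

General Business License, General Business Registration, Trade Certificate, Trade License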